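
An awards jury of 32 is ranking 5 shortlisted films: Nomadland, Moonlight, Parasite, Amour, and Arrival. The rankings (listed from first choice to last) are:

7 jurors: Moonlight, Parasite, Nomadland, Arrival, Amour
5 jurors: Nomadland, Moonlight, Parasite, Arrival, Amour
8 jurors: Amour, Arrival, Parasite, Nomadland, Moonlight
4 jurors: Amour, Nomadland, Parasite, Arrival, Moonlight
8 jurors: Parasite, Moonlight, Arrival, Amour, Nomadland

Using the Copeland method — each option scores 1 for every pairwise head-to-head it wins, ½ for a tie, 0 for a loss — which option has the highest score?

Nomadland: beats Moonlight; ties Arrival; loses to Parasite and Amour → score 1.5.
Moonlight: beats Amour and Arrival; loses to Nomadland and Parasite → score 2.
Parasite: beats Nomadland, Moonlight, Amour, and Arrival → score 4.
Amour: beats Nomadland; loses to Moonlight, Parasite, and Arrival → score 1.
Arrival: beats Amour; ties Nomadland; loses to Moonlight and Parasite → score 1.5.
Parasite has the best pairwise record.

Parasite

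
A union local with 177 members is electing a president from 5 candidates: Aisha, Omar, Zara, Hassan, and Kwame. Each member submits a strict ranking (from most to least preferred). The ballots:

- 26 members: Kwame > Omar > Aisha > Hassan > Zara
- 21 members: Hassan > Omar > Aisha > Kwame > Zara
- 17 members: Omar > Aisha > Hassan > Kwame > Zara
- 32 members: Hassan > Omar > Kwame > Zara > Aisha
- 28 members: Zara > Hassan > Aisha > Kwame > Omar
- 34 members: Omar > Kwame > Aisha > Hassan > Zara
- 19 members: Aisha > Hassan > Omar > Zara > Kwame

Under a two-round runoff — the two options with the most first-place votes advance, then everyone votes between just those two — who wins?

Round 1 first-place votes: Aisha 19, Omar 51, Zara 28, Hassan 53, Kwame 26.
Hassan and Omar advance.
Runoff: Hassan is preferred to Omar by 100 voters; Omar by 77.
Hassan wins the runoff.

Hassan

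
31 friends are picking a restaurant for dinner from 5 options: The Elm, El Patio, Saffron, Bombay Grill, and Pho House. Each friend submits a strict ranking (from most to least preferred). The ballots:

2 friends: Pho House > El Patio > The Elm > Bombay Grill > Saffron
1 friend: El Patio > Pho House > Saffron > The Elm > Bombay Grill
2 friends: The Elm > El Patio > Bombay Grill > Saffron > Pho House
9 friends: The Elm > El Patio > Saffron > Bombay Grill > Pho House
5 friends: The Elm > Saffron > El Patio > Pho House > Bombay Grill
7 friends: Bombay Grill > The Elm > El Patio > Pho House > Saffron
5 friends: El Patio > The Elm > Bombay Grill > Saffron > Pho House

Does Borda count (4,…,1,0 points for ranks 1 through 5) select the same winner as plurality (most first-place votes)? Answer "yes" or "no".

yes

Borda — scores: The Elm 105, El Patio 87, Saffron 42, Bombay Grill 53, Pho House 23. Winner: The Elm.
Plurality — first-place votes: The Elm 16, El Patio 6, Saffron 0, Bombay Grill 7, Pho House 2. Winner: The Elm.
The two methods agree.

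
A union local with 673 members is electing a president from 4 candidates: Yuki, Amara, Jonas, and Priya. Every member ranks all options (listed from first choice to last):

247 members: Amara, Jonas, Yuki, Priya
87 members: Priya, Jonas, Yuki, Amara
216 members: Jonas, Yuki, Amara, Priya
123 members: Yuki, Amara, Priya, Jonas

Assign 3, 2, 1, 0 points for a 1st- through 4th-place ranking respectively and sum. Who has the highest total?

Yuki: 247·1 + 87·1 + 216·2 + 123·3 = 1135
Amara: 247·3 + 87·0 + 216·1 + 123·2 = 1203
Jonas: 247·2 + 87·2 + 216·3 + 123·0 = 1316
Priya: 247·0 + 87·3 + 216·0 + 123·1 = 384
Jonas has the highest Borda score (1316).

Jonas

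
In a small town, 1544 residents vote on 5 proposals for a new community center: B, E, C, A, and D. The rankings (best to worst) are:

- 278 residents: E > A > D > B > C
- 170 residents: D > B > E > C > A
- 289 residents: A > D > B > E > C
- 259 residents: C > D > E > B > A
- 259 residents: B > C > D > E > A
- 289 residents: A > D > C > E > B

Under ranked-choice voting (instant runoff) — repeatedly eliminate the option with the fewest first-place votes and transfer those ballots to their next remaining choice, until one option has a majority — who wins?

E

Round 1: B 259, E 278, C 259, A 578, D 170. Eliminate D.
Round 2: B 429, E 278, C 259, A 578. Eliminate C.
Round 3: B 429, E 537, A 578. Eliminate B.
Round 4: E 966, A 578. E has a majority.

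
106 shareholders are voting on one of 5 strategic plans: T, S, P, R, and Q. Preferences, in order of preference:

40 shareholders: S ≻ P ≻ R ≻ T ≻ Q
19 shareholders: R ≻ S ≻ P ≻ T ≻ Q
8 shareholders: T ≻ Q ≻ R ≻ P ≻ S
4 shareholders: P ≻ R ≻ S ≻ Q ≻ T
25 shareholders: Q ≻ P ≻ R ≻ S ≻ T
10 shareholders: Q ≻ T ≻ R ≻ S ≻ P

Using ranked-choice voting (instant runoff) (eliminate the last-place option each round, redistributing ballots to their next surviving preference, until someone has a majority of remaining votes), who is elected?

S

Round 1: T 8, S 40, P 4, R 19, Q 35. Eliminate P.
Round 2: T 8, S 40, R 23, Q 35. Eliminate T.
Round 3: S 40, R 23, Q 43. Eliminate R.
Round 4: S 63, Q 43. S has a majority.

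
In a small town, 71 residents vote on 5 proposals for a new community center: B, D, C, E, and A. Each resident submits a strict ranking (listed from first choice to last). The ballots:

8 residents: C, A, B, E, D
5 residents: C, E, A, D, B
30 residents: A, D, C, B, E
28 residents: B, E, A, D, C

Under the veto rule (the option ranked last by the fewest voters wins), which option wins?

Last-place votes: B 5, D 8, C 28, E 30, A 0.
A is ranked last by the fewest voters, so A wins.

A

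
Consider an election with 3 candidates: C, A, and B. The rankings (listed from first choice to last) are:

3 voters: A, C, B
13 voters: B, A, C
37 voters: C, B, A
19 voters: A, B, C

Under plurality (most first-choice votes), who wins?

First-place votes: C 37, A 22, B 13.
C has the most first-place votes.

C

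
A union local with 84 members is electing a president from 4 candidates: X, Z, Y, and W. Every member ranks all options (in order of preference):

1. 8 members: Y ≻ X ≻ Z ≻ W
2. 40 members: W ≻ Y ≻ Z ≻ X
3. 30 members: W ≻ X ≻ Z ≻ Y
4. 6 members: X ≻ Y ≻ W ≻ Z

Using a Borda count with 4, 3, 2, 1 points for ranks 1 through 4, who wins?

X: 8·3 + 40·1 + 30·3 + 6·4 = 178
Z: 8·2 + 40·2 + 30·2 + 6·1 = 162
Y: 8·4 + 40·3 + 30·1 + 6·3 = 200
W: 8·1 + 40·4 + 30·4 + 6·2 = 300
W has the highest Borda score (300).

W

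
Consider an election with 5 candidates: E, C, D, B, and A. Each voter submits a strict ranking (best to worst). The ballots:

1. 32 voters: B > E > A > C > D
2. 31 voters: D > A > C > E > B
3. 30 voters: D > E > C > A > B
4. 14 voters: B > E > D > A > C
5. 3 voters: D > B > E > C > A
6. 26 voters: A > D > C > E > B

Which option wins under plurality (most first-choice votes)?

D

First-place votes: E 0, C 0, D 64, B 46, A 26.
D has the most first-place votes.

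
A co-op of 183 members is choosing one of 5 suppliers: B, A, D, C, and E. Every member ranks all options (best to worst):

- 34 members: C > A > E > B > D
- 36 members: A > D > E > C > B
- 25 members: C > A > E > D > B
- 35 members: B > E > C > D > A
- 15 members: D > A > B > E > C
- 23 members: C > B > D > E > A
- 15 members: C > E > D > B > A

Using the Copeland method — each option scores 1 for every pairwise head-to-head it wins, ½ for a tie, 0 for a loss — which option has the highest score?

B: beats D; loses to A, C, and E → score 1.
A: beats B, D, and E; loses to C → score 3.
D: loses to B, A, C, and E → score 0.
C: beats B, A, D, and E → score 4.
E: beats B and D; loses to A and C → score 2.
C has the best pairwise record.

C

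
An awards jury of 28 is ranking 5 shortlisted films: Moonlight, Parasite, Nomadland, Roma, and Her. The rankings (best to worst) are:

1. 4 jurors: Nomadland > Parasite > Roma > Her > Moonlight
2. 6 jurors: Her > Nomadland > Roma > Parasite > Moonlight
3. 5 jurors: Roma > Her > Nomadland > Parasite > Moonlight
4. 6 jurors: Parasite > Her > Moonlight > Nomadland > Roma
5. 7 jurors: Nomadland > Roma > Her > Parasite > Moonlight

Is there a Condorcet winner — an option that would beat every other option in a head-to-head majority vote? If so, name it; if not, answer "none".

Checking pairwise contests:
Parasite beats Moonlight 28–0.
Nomadland beats Parasite 22–6.
Her beats Nomadland 17–11.
Nomadland beats Roma 23–5.
Roma beats Her 16–12.
Every option loses at least one head-to-head, so there is no Condorcet winner.

none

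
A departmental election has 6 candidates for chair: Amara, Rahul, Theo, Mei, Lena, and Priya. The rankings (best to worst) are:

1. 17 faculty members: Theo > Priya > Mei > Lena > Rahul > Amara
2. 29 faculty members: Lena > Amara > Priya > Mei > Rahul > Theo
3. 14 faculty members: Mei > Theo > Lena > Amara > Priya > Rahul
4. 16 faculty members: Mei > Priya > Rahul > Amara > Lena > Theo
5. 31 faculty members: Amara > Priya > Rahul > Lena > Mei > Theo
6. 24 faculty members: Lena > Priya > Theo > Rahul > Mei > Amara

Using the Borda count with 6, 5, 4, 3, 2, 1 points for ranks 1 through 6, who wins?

Amara: 17·1 + 29·5 + 14·3 + 16·3 + 31·6 + 24·1 = 462
Rahul: 17·2 + 29·2 + 14·1 + 16·4 + 31·4 + 24·3 = 366
Theo: 17·6 + 29·1 + 14·5 + 16·1 + 31·1 + 24·4 = 344
Mei: 17·4 + 29·3 + 14·6 + 16·6 + 31·2 + 24·2 = 445
Lena: 17·3 + 29·6 + 14·4 + 16·2 + 31·3 + 24·6 = 550
Priya: 17·5 + 29·4 + 14·2 + 16·5 + 31·5 + 24·5 = 584
Priya has the highest Borda score (584).

Priya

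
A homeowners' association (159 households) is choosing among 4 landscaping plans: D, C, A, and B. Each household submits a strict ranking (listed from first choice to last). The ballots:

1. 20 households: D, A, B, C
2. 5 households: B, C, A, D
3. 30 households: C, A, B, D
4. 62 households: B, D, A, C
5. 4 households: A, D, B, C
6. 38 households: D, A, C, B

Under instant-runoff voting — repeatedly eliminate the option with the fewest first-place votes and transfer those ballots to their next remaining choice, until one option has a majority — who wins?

Round 1: D 58, C 30, A 4, B 67. Eliminate A.
Round 2: D 62, C 30, B 67. Eliminate C.
Round 3: D 62, B 97. B has a majority.

B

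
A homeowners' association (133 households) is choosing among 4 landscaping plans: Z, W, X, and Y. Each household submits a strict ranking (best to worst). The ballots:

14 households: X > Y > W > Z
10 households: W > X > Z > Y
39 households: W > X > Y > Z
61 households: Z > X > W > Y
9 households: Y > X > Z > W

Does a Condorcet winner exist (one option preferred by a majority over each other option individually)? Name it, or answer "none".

X vs Z: 72–61 for X.
X vs W: 84–49 for X.
X vs Y: 124–9 for X.
X beats every other option head-to-head.

X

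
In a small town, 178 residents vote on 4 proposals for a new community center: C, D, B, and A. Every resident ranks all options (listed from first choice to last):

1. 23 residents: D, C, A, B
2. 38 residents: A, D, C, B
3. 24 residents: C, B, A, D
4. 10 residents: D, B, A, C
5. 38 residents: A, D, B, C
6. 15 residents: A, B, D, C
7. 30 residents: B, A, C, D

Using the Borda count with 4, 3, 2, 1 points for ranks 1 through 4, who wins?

A

C: 23·3 + 38·2 + 24·4 + 10·1 + 38·1 + 15·1 + 30·2 = 364
D: 23·4 + 38·3 + 24·1 + 10·4 + 38·3 + 15·2 + 30·1 = 444
B: 23·1 + 38·1 + 24·3 + 10·3 + 38·2 + 15·3 + 30·4 = 404
A: 23·2 + 38·4 + 24·2 + 10·2 + 38·4 + 15·4 + 30·3 = 568
A has the highest Borda score (568).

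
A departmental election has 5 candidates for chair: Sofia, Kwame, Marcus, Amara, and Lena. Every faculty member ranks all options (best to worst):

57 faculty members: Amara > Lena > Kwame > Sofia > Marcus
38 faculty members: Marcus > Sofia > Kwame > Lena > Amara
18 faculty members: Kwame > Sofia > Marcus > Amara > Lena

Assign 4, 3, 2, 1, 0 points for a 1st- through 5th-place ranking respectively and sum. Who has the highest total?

Kwame

Sofia: 57·1 + 38·3 + 18·3 = 225
Kwame: 57·2 + 38·2 + 18·4 = 262
Marcus: 57·0 + 38·4 + 18·2 = 188
Amara: 57·4 + 38·0 + 18·1 = 246
Lena: 57·3 + 38·1 + 18·0 = 209
Kwame has the highest Borda score (262).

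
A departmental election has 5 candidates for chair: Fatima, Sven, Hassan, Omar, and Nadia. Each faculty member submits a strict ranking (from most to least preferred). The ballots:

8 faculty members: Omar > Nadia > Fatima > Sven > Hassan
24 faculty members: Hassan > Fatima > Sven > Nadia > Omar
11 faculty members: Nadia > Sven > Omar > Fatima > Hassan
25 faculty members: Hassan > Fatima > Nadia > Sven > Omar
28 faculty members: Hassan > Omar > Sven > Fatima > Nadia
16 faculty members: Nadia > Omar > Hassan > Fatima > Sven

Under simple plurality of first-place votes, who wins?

First-place votes: Fatima 0, Sven 0, Hassan 77, Omar 8, Nadia 27.
Hassan has the most first-place votes.

Hassan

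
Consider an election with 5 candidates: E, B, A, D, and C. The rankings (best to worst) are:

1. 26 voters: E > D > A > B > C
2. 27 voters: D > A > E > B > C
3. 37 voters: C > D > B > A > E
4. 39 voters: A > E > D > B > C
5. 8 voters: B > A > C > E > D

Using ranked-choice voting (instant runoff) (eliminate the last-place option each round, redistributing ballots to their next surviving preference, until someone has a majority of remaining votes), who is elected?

D

Round 1: E 26, B 8, A 39, D 27, C 37. Eliminate B.
Round 2: E 26, A 47, D 27, C 37. Eliminate E.
Round 3: A 47, D 53, C 37. Eliminate C.
Round 4: A 47, D 90. D has a majority.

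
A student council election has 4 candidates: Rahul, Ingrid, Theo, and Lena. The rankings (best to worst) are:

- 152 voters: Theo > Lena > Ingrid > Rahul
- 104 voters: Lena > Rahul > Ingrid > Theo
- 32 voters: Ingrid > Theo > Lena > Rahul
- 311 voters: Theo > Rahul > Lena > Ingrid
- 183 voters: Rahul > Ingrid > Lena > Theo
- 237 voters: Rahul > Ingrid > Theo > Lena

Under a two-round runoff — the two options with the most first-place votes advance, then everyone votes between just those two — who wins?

Rahul

Round 1 first-place votes: Rahul 420, Ingrid 32, Theo 463, Lena 104.
Theo and Rahul advance.
Runoff: Theo is preferred to Rahul by 495 voters; Rahul by 524.
Rahul wins the runoff.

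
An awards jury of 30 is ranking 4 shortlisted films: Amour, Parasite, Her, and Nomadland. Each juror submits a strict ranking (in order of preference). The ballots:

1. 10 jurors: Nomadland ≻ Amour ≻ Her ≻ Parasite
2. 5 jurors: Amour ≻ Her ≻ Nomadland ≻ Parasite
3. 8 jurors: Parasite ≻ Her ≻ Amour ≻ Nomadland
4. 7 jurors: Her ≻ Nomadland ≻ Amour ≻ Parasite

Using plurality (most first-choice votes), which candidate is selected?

First-place votes: Amour 5, Parasite 8, Her 7, Nomadland 10.
Nomadland has the most first-place votes.

Nomadland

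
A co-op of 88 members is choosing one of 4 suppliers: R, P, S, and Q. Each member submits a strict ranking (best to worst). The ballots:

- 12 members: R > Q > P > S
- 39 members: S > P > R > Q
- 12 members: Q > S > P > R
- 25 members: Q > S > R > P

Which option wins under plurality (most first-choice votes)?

First-place votes: R 12, P 0, S 39, Q 37.
S has the most first-place votes.

S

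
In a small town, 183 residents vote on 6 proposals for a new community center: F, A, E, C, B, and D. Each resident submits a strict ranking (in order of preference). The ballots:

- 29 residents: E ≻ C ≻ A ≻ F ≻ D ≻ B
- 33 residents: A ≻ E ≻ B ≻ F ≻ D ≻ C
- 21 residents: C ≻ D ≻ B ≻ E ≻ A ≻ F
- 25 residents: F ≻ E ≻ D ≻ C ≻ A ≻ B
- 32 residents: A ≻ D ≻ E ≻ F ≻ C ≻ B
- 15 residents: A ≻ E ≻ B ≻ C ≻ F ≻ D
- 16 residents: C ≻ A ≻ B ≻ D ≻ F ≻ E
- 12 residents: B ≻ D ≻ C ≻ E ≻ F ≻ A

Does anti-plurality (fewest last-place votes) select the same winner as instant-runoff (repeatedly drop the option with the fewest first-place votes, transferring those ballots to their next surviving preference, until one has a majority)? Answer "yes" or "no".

yes

Anti-plurality — last-place votes: F 21, A 12, E 16, C 33, B 86, D 15. Winner: A.
Instant-runoff — R1 F 25, A 80, E 29, C 37, B 12, D 0 (D out); R2 F 25, A 80, E 29, C 37, B 12 (B out); R3 F 25, A 80, E 29, C 49 (F out); R4 A 80, E 54, C 49 (C out); R5 A 96, E 87 (A winner). Winner: A.
The two methods agree.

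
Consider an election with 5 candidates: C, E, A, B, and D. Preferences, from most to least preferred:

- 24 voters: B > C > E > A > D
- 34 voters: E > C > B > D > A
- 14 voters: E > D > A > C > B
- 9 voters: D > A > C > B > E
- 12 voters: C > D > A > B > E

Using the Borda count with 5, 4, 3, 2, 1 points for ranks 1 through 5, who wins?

C: 24·4 + 34·4 + 14·2 + 9·3 + 12·5 = 347
E: 24·3 + 34·5 + 14·5 + 9·1 + 12·1 = 333
A: 24·2 + 34·1 + 14·3 + 9·4 + 12·3 = 196
B: 24·5 + 34·3 + 14·1 + 9·2 + 12·2 = 278
D: 24·1 + 34·2 + 14·4 + 9·5 + 12·4 = 241
C has the highest Borda score (347).

C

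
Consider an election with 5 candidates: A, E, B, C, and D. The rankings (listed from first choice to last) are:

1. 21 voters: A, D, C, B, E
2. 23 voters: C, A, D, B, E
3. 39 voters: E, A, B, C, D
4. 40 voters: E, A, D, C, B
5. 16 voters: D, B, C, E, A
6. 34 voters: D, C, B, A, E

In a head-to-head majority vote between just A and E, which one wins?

E

Voters preferring A to E: 78; preferring E to A: 95.
E wins the head-to-head.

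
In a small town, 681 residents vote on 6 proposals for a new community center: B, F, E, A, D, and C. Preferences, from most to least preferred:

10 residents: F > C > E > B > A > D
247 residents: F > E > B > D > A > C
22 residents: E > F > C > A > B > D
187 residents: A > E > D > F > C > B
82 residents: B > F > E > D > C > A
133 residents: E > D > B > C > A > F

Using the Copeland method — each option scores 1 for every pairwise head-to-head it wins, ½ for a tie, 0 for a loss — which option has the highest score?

E

B: beats A, D, and C; loses to F and E → score 3.
F: beats B, A, D, and C; loses to E → score 4.
E: beats B, F, A, D, and C → score 5.
A: beats C; loses to B, F, E, and D → score 1.
D: beats A and C; loses to B, F, and E → score 2.
C: loses to B, F, E, A, and D → score 0.
E has the best pairwise record.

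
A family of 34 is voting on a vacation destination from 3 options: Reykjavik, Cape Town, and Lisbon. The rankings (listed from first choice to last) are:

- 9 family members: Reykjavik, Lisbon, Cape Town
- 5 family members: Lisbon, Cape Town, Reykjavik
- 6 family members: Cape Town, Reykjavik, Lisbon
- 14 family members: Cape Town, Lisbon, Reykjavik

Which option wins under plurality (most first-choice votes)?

Cape Town

First-place votes: Reykjavik 9, Cape Town 20, Lisbon 5.
Cape Town has the most first-place votes.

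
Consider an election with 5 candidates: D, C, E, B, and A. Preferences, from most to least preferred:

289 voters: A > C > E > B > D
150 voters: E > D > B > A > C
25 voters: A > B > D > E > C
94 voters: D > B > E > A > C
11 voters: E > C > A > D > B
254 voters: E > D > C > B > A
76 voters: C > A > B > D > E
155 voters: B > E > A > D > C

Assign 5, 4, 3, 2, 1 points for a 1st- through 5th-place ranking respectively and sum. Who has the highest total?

E

D: 289·1 + 150·4 + 25·3 + 94·5 + 11·2 + 254·4 + 76·2 + 155·2 = 2934
C: 289·4 + 150·1 + 25·1 + 94·1 + 11·4 + 254·3 + 76·5 + 155·1 = 2766
E: 289·3 + 150·5 + 25·2 + 94·3 + 11·5 + 254·5 + 76·1 + 155·4 = 3970
B: 289·2 + 150·3 + 25·4 + 94·4 + 11·1 + 254·2 + 76·3 + 155·5 = 3026
A: 289·5 + 150·2 + 25·5 + 94·2 + 11·3 + 254·1 + 76·4 + 155·3 = 3114
E has the highest Borda score (3970).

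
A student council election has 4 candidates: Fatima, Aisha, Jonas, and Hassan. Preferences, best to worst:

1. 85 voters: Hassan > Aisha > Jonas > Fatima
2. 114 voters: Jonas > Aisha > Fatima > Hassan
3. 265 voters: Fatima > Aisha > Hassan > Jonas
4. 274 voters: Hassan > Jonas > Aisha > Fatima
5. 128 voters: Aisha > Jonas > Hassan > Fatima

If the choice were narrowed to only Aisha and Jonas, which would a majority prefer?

Aisha

Voters preferring Aisha to Jonas: 478; preferring Jonas to Aisha: 388.
Aisha wins the head-to-head.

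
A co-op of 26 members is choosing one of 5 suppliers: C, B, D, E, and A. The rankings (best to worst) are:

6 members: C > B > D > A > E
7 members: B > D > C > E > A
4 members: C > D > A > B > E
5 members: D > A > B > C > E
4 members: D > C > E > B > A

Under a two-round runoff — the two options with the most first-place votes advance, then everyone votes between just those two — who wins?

D

Round 1 first-place votes: C 10, B 7, D 9, E 0, A 0.
C and D advance.
Runoff: C is preferred to D by 10 voters; D by 16.
D wins the runoff.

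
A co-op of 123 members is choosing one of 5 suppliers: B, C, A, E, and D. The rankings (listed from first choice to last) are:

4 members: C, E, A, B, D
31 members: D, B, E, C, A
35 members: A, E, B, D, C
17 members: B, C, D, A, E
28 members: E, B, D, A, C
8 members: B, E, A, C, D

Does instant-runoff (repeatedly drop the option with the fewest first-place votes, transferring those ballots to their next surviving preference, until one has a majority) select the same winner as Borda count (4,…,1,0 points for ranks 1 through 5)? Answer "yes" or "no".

Instant-runoff — R1 B 25, C 4, A 35, E 28, D 31 (C out); R2 B 25, A 35, E 32, D 31 (B out); R3 A 35, E 40, D 48 (A out); R4 E 75, D 48 (E winner). Winner: E.
Borda — scores: B 351, C 106, A 209, E 315, D 249. Winner: B.
The two methods disagree.

no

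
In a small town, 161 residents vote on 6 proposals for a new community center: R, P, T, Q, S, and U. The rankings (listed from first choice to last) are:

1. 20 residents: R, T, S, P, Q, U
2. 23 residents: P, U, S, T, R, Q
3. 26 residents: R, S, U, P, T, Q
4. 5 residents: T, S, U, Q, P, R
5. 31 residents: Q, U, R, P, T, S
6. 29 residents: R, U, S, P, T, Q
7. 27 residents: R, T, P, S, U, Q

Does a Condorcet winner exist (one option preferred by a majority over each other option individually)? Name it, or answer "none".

R

R vs P: 133–28 for R.
R vs T: 133–28 for R.
R vs Q: 125–36 for R.
R vs S: 133–28 for R.
R vs U: 102–59 for R.
R beats every other option head-to-head.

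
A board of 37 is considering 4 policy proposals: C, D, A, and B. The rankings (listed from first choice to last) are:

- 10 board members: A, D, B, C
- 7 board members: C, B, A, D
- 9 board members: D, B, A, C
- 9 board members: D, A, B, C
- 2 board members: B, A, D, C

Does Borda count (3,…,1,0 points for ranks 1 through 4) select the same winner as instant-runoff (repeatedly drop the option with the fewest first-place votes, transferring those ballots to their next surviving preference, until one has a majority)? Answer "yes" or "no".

no

Borda — scores: C 21, D 76, A 68, B 57. Winner: D.
Instant-runoff — R1 C 7, D 18, A 10, B 2 (B out); R2 C 7, D 18, A 12 (C out); R3 D 18, A 19 (A winner). Winner: A.
The two methods disagree.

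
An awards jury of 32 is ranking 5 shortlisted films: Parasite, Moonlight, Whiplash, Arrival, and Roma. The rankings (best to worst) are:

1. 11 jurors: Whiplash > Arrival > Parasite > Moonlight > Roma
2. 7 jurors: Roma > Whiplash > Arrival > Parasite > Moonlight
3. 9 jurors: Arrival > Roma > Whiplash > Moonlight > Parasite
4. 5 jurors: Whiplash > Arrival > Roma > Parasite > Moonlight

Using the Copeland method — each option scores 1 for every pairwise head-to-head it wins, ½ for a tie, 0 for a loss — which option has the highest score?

Whiplash

Parasite: beats Moonlight; loses to Whiplash, Arrival, and Roma → score 1.
Moonlight: loses to Parasite, Whiplash, Arrival, and Roma → score 0.
Whiplash: beats Parasite, Moonlight, and Arrival; ties Roma → score 3.5.
Arrival: beats Parasite, Moonlight, and Roma; loses to Whiplash → score 3.
Roma: beats Parasite and Moonlight; ties Whiplash; loses to Arrival → score 2.5.
Whiplash has the best pairwise record.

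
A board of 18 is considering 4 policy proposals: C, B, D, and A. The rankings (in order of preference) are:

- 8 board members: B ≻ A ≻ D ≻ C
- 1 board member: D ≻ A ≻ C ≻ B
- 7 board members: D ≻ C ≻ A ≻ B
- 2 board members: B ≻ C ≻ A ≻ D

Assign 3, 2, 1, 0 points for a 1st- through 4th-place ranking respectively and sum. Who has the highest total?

D

C: 8·0 + 1·1 + 7·2 + 2·2 = 19
B: 8·3 + 1·0 + 7·0 + 2·3 = 30
D: 8·1 + 1·3 + 7·3 + 2·0 = 32
A: 8·2 + 1·2 + 7·1 + 2·1 = 27
D has the highest Borda score (32).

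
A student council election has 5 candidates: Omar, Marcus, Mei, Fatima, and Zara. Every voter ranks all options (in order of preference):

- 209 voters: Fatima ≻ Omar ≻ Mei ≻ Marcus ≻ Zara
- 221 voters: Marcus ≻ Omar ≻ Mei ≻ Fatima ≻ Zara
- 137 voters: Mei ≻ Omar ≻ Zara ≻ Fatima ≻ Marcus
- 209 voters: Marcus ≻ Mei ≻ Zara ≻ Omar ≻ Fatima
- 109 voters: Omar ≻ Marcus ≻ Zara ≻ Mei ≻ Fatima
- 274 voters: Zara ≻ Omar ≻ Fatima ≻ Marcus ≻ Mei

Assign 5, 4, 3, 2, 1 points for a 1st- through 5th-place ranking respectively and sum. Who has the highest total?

Omar: 209·4 + 221·4 + 137·4 + 209·2 + 109·5 + 274·4 = 4327
Marcus: 209·2 + 221·5 + 137·1 + 209·5 + 109·4 + 274·2 = 3689
Mei: 209·3 + 221·3 + 137·5 + 209·4 + 109·2 + 274·1 = 3303
Fatima: 209·5 + 221·2 + 137·2 + 209·1 + 109·1 + 274·3 = 2901
Zara: 209·1 + 221·1 + 137·3 + 209·3 + 109·3 + 274·5 = 3165
Omar has the highest Borda score (4327).

Omar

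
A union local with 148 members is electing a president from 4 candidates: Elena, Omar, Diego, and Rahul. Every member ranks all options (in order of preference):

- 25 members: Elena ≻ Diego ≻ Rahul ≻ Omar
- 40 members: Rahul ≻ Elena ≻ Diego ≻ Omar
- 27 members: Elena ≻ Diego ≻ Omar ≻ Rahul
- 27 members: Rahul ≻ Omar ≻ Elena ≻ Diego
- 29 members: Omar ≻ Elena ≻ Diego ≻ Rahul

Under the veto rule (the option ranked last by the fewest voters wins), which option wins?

Last-place votes: Elena 0, Omar 65, Diego 27, Rahul 56.
Elena is ranked last by the fewest voters, so Elena wins.

Elena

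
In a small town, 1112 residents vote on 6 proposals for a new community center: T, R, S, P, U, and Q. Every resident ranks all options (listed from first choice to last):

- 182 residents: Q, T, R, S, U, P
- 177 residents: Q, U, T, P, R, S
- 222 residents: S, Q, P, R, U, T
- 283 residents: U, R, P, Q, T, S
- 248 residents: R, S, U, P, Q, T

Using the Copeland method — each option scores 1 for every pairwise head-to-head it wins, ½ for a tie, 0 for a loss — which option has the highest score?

T: beats S; loses to R, P, U, and Q → score 1.
R: beats T, S, P, and U; loses to Q → score 4.
S: beats P and U; loses to T, R, and Q → score 2.
P: beats T; loses to R, S, U, and Q → score 1.
U: beats T and P; loses to R, S, and Q → score 2.
Q: beats T, R, S, P, and U → score 5.
Q has the best pairwise record.

Q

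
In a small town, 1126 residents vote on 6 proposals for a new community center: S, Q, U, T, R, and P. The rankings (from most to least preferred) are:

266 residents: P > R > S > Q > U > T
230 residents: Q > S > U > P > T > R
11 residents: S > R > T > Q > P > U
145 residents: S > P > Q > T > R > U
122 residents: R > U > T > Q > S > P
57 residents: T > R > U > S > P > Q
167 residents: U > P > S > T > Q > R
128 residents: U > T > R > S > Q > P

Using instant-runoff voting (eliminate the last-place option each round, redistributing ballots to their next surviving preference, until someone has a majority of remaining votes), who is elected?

Round 1: S 156, Q 230, U 295, T 57, R 122, P 266. Eliminate T.
Round 2: S 156, Q 230, U 295, R 179, P 266. Eliminate S.
Round 3: Q 230, U 295, R 190, P 411. Eliminate R.
Round 4: Q 241, U 474, P 411. Eliminate Q.
Round 5: U 704, P 422. U has a majority.

U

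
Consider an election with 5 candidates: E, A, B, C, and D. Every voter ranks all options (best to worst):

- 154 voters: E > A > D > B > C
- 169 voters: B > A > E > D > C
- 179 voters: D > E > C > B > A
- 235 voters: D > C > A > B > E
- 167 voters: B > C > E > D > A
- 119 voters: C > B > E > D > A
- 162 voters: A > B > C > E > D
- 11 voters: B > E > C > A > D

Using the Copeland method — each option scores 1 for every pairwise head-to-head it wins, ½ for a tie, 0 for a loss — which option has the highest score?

E: beats A and D; loses to B and C → score 2.
A: loses to E, B, C, and D → score 0.
B: beats E, A, C, and D → score 4.
C: beats E and A; loses to B and D → score 2.
D: beats A and C; loses to E and B → score 2.
B has the best pairwise record.

B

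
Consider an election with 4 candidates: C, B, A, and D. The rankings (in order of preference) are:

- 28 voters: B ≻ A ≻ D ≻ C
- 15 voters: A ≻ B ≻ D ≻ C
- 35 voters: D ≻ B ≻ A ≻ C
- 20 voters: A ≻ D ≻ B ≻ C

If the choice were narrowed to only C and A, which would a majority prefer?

Voters preferring C to A: 0; preferring A to C: 98.
A wins the head-to-head.

A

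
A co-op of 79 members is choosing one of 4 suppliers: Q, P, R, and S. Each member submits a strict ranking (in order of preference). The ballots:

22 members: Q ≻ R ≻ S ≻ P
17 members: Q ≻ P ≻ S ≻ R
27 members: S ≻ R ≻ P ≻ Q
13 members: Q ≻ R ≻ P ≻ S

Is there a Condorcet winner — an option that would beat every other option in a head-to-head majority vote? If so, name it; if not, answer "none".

Q vs P: 52–27 for Q.
Q vs R: 52–27 for Q.
Q vs S: 52–27 for Q.
Q beats every other option head-to-head.

Q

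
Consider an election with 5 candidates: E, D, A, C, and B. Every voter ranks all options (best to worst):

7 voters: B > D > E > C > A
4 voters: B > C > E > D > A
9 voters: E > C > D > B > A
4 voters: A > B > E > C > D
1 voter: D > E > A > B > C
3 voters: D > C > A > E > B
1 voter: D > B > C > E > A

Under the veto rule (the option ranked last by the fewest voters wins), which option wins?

Last-place votes: E 0, D 4, A 21, C 1, B 3.
E is ranked last by the fewest voters, so E wins.

E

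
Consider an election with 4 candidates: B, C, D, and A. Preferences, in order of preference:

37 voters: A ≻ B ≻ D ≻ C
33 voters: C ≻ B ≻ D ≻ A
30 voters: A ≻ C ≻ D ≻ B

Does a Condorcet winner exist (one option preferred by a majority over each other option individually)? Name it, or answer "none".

A

A vs B: 67–33 for A.
A vs C: 67–33 for A.
A vs D: 67–33 for A.
A beats every other option head-to-head.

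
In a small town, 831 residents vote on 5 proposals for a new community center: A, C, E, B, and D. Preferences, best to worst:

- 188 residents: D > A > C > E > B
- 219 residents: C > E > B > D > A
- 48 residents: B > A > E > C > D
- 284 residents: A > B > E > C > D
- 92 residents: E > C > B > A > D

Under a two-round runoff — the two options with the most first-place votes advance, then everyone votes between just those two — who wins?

A

Round 1 first-place votes: A 284, C 219, E 92, B 48, D 188.
A and C advance.
Runoff: A is preferred to C by 520 voters; C by 311.
A wins the runoff.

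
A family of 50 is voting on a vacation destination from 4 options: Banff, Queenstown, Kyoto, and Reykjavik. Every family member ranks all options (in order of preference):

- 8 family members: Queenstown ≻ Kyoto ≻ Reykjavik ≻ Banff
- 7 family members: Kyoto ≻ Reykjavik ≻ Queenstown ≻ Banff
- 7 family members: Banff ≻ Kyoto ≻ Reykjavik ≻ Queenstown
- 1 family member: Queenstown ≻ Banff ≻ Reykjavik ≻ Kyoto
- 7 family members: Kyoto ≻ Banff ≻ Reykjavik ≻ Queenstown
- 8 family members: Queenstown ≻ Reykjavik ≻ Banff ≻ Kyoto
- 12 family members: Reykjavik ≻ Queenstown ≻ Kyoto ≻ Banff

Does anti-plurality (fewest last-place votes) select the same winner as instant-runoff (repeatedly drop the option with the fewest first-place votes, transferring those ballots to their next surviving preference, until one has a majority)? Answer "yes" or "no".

Anti-plurality — last-place votes: Banff 27, Queenstown 14, Kyoto 9, Reykjavik 0. Winner: Reykjavik.
Instant-runoff — R1 Banff 7, Queenstown 17, Kyoto 14, Reykjavik 12 (Banff out); R2 Queenstown 17, Kyoto 21, Reykjavik 12 (Reykjavik out); R3 Queenstown 29, Kyoto 21 (Queenstown winner). Winner: Queenstown.
The two methods disagree.

no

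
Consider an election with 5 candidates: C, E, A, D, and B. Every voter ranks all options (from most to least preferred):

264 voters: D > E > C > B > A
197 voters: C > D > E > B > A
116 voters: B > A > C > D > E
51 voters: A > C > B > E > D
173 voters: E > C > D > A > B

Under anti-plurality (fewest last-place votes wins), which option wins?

Last-place votes: C 0, E 116, A 461, D 51, B 173.
C is ranked last by the fewest voters, so C wins.

C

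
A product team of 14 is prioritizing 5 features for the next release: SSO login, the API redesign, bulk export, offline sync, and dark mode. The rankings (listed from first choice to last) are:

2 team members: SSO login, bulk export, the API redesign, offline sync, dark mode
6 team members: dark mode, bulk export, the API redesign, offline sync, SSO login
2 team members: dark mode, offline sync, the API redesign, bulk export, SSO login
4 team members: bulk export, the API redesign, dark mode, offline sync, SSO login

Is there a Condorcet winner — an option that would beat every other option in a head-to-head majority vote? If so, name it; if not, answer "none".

dark mode

dark mode vs SSO login: 12–2 for dark mode.
dark mode vs the API redesign: 8–6 for dark mode.
dark mode vs bulk export: 8–6 for dark mode.
dark mode vs offline sync: 12–2 for dark mode.
dark mode beats every other option head-to-head.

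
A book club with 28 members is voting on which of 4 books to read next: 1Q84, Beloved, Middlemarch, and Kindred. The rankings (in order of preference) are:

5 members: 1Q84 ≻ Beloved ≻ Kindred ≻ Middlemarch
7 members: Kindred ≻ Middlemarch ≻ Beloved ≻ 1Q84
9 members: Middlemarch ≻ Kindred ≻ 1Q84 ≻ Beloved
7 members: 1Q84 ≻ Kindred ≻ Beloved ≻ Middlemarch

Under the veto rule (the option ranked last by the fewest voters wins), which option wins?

Last-place votes: 1Q84 7, Beloved 9, Middlemarch 12, Kindred 0.
Kindred is ranked last by the fewest voters, so Kindred wins.

Kindred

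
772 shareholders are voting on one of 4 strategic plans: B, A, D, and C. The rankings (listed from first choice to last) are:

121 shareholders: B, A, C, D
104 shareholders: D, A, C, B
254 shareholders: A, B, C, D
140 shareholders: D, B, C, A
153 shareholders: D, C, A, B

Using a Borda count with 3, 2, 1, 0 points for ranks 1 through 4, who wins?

B: 121·3 + 104·0 + 254·2 + 140·2 + 153·0 = 1151
A: 121·2 + 104·2 + 254·3 + 140·0 + 153·1 = 1365
D: 121·0 + 104·3 + 254·0 + 140·3 + 153·3 = 1191
C: 121·1 + 104·1 + 254·1 + 140·1 + 153·2 = 925
A has the highest Borda score (1365).

A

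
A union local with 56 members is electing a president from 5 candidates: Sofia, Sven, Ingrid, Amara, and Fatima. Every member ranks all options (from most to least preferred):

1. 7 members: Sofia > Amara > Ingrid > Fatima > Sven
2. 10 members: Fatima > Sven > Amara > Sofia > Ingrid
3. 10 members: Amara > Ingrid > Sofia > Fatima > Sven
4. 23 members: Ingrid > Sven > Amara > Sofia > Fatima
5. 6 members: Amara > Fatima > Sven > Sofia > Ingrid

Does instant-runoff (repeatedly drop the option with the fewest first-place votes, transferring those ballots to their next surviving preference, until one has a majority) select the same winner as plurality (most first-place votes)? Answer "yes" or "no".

Instant-runoff — R1 Sofia 7, Sven 0, Ingrid 23, Amara 16, Fatima 10 (Sven out); R2 Sofia 7, Ingrid 23, Amara 16, Fatima 10 (Sofia out); R3 Ingrid 23, Amara 23, Fatima 10 (Fatima out); R4 Ingrid 23, Amara 33 (Amara winner). Winner: Amara.
Plurality — first-place votes: Sofia 7, Sven 0, Ingrid 23, Amara 16, Fatima 10. Winner: Ingrid.
The two methods disagree.

no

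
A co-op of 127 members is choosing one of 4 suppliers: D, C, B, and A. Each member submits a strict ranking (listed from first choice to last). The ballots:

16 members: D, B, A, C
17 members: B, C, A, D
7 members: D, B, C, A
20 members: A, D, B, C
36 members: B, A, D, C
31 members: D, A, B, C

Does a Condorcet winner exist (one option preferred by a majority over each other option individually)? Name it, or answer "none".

none

Checking pairwise contests:
A beats D 73–54.
D beats C 110–17.
D beats B 74–53.
B beats A 76–51.
Every option loses at least one head-to-head, so there is no Condorcet winner.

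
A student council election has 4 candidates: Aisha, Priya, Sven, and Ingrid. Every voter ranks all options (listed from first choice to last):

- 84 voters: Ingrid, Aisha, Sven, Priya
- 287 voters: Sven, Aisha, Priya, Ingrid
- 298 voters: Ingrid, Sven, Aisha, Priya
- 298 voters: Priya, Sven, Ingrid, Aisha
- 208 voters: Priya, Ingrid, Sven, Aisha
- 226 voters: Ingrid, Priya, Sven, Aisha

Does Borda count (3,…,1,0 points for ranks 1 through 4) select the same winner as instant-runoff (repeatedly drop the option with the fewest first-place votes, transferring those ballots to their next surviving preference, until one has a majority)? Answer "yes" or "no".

no

Borda — scores: Aisha 1040, Priya 2257, Sven 2571, Ingrid 2538. Winner: Sven.
Instant-runoff — R1 Aisha 0, Priya 506, Sven 287, Ingrid 608 (Aisha out); R2 Priya 506, Sven 287, Ingrid 608 (Sven out); R3 Priya 793, Ingrid 608 (Priya winner). Winner: Priya.
The two methods disagree.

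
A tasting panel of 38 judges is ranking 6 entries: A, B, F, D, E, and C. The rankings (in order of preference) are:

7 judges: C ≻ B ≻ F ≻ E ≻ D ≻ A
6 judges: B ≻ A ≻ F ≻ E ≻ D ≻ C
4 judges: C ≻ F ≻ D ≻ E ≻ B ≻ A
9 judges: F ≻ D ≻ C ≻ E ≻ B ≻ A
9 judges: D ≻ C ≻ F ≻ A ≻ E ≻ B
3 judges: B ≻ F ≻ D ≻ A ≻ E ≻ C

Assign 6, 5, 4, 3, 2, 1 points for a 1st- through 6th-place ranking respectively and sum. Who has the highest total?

F

A: 7·1 + 6·5 + 4·1 + 9·1 + 9·3 + 3·3 = 86
B: 7·5 + 6·6 + 4·2 + 9·2 + 9·1 + 3·6 = 124
F: 7·4 + 6·4 + 4·5 + 9·6 + 9·4 + 3·5 = 177
D: 7·2 + 6·2 + 4·4 + 9·5 + 9·6 + 3·4 = 153
E: 7·3 + 6·3 + 4·3 + 9·3 + 9·2 + 3·2 = 102
C: 7·6 + 6·1 + 4·6 + 9·4 + 9·5 + 3·1 = 156
F has the highest Borda score (177).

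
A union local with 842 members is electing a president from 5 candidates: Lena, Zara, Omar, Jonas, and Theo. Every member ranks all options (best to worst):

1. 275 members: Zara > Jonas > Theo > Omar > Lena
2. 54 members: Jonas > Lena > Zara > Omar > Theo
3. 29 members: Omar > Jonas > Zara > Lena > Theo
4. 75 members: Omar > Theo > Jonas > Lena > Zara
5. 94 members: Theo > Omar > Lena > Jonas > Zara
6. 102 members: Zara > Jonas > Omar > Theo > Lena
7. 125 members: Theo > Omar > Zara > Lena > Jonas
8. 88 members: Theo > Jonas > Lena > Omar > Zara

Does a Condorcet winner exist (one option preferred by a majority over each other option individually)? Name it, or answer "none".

Zara

Zara vs Lena: 531–311 for Zara.
Zara vs Omar: 431–411 for Zara.
Zara vs Jonas: 502–340 for Zara.
Zara vs Theo: 460–382 for Zara.
Zara beats every other option head-to-head.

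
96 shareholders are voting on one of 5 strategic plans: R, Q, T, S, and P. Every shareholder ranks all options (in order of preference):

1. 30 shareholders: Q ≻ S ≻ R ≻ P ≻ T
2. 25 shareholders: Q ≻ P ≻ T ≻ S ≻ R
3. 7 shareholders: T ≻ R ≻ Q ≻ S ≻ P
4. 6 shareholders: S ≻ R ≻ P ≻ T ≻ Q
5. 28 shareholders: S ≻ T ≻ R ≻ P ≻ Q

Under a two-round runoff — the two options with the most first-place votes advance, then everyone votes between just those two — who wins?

Q

Round 1 first-place votes: R 0, Q 55, T 7, S 34, P 0.
Q and S advance.
Runoff: Q is preferred to S by 62 voters; S by 34.
Q wins the runoff.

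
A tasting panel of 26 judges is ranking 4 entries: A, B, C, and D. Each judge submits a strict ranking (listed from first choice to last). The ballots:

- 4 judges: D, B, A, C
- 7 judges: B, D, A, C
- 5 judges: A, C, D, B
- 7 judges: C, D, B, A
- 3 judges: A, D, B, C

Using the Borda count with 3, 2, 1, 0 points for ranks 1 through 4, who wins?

A: 4·1 + 7·1 + 5·3 + 7·0 + 3·3 = 35
B: 4·2 + 7·3 + 5·0 + 7·1 + 3·1 = 39
C: 4·0 + 7·0 + 5·2 + 7·3 + 3·0 = 31
D: 4·3 + 7·2 + 5·1 + 7·2 + 3·2 = 51
D has the highest Borda score (51).

D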